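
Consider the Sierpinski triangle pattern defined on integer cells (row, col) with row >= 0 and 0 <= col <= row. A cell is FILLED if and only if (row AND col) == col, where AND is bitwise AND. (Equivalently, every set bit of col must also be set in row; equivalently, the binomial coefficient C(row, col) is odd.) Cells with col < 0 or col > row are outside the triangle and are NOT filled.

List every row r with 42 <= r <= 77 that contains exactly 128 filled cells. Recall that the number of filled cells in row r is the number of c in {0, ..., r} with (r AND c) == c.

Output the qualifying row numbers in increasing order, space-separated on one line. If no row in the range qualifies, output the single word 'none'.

Row r has 2^popcount(r) filled cells, so we need popcount(r) = log2(128) = 7.
Scan r = 42..77 and keep those with exactly 7 one-bits:
r=42=101010 popcount=3 -> skip
r=43=101011 popcount=4 -> skip
r=44=101100 popcount=3 -> skip
r=45=101101 popcount=4 -> skip
r=46=101110 popcount=4 -> skip
r=47=101111 popcount=5 -> skip
r=48=110000 popcount=2 -> skip
r=49=110001 popcount=3 -> skip
r=50=110010 popcount=3 -> skip
r=51=110011 popcount=4 -> skip
r=52=110100 popcount=3 -> skip
r=53=110101 popcount=4 -> skip
r=54=110110 popcount=4 -> skip
r=55=110111 popcount=5 -> skip
r=56=111000 popcount=3 -> skip
r=57=111001 popcount=4 -> skip
r=58=111010 popcount=4 -> skip
r=59=111011 popcount=5 -> skip
r=60=111100 popcount=4 -> skip
r=61=111101 popcount=5 -> skip
r=62=111110 popcount=5 -> skip
r=63=111111 popcount=6 -> skip
r=64=1000000 popcount=1 -> skip
r=65=1000001 popcount=2 -> skip
r=66=1000010 popcount=2 -> skip
r=67=1000011 popcount=3 -> skip
r=68=1000100 popcount=2 -> skip
r=69=1000101 popcount=3 -> skip
r=70=1000110 popcount=3 -> skip
r=71=1000111 popcount=4 -> skip
r=72=1001000 popcount=2 -> skip
r=73=1001001 popcount=3 -> skip
r=74=1001010 popcount=3 -> skip
r=75=1001011 popcount=4 -> skip
r=76=1001100 popcount=3 -> skip
r=77=1001101 popcount=4 -> skip
Kept rows: none

Answer: none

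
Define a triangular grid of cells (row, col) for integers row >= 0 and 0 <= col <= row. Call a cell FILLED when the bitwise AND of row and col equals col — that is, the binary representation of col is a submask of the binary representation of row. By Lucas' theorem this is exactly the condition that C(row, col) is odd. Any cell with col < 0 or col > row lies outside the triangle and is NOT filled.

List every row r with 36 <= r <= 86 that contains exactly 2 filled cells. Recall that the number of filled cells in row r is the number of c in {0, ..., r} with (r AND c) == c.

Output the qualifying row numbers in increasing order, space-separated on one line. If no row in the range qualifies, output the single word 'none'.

Row r has 2^popcount(r) filled cells, so we need popcount(r) = log2(2) = 1.
Scan r = 36..86 and keep those with exactly 1 one-bits:
r=36=100100 popcount=2 -> skip
r=37=100101 popcount=3 -> skip
r=38=100110 popcount=3 -> skip
r=39=100111 popcount=4 -> skip
r=40=101000 popcount=2 -> skip
r=41=101001 popcount=3 -> skip
r=42=101010 popcount=3 -> skip
r=43=101011 popcount=4 -> skip
r=44=101100 popcount=3 -> skip
r=45=101101 popcount=4 -> skip
r=46=101110 popcount=4 -> skip
r=47=101111 popcount=5 -> skip
r=48=110000 popcount=2 -> skip
r=49=110001 popcount=3 -> skip
r=50=110010 popcount=3 -> skip
r=51=110011 popcount=4 -> skip
r=52=110100 popcount=3 -> skip
r=53=110101 popcount=4 -> skip
r=54=110110 popcount=4 -> skip
r=55=110111 popcount=5 -> skip
r=56=111000 popcount=3 -> skip
r=57=111001 popcount=4 -> skip
r=58=111010 popcount=4 -> skip
r=59=111011 popcount=5 -> skip
r=60=111100 popcount=4 -> skip
r=61=111101 popcount=5 -> skip
r=62=111110 popcount=5 -> skip
r=63=111111 popcount=6 -> skip
r=64=1000000 popcount=1 -> KEEP
r=65=1000001 popcount=2 -> skip
r=66=1000010 popcount=2 -> skip
r=67=1000011 popcount=3 -> skip
r=68=1000100 popcount=2 -> skip
r=69=1000101 popcount=3 -> skip
r=70=1000110 popcount=3 -> skip
r=71=1000111 popcount=4 -> skip
r=72=1001000 popcount=2 -> skip
r=73=1001001 popcount=3 -> skip
r=74=1001010 popcount=3 -> skip
r=75=1001011 popcount=4 -> skip
r=76=1001100 popcount=3 -> skip
r=77=1001101 popcount=4 -> skip
r=78=1001110 popcount=4 -> skip
r=79=1001111 popcount=5 -> skip
r=80=1010000 popcount=2 -> skip
r=81=1010001 popcount=3 -> skip
r=82=1010010 popcount=3 -> skip
r=83=1010011 popcount=4 -> skip
r=84=1010100 popcount=3 -> skip
r=85=1010101 popcount=4 -> skip
r=86=1010110 popcount=4 -> skip
Kept rows: 64

Answer: 64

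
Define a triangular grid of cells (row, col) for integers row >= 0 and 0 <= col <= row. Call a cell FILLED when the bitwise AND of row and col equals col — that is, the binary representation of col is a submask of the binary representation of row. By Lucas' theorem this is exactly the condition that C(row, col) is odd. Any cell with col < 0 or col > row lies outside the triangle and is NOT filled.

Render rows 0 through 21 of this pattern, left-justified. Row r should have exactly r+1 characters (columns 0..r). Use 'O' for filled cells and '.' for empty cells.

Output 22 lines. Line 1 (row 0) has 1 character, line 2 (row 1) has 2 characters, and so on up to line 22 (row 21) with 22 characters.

r0=0: O
r1=1: OO
r2=10: O.O
r3=11: OOOO
r4=100: O...O
r5=101: OO..OO
r6=110: O.O.O.O
r7=111: OOOOOOOO
r8=1000: O.......O
r9=1001: OO......OO
r10=1010: O.O.....O.O
r11=1011: OOOO....OOOO
r12=1100: O...O...O...O
r13=1101: OO..OO..OO..OO
r14=1110: O.O.O.O.O.O.O.O
r15=1111: OOOOOOOOOOOOOOOO
r16=10000: O...............O
r17=10001: OO..............OO
r18=10010: O.O.............O.O
r19=10011: OOOO............OOOO
r20=10100: O...O...........O...O
r21=10101: OO..OO..........OO..OO

Answer: O
OO
O.O
OOOO
O...O
OO..OO
O.O.O.O
OOOOOOOO
O.......O
OO......OO
O.O.....O.O
OOOO....OOOO
O...O...O...O
OO..OO..OO..OO
O.O.O.O.O.O.O.O
OOOOOOOOOOOOOOOO
O...............O
OO..............OO
O.O.............O.O
OOOO............OOOO
O...O...........O...O
OO..OO..........OO..OO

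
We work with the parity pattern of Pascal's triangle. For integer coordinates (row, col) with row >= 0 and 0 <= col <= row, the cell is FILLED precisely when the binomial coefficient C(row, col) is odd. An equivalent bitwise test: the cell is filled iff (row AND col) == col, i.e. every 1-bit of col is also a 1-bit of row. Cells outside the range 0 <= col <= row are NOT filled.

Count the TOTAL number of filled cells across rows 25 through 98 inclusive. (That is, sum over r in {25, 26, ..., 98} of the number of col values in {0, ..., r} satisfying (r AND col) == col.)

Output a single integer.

Answer: 1096

Derivation:
r25=11001 pc3: +8 =8
r26=11010 pc3: +8 =16
r27=11011 pc4: +16 =32
r28=11100 pc3: +8 =40
r29=11101 pc4: +16 =56
r30=11110 pc4: +16 =72
r31=11111 pc5: +32 =104
r32=100000 pc1: +2 =106
r33=100001 pc2: +4 =110
r34=100010 pc2: +4 =114
r35=100011 pc3: +8 =122
r36=100100 pc2: +4 =126
r37=100101 pc3: +8 =134
r38=100110 pc3: +8 =142
r39=100111 pc4: +16 =158
r40=101000 pc2: +4 =162
r41=101001 pc3: +8 =170
r42=101010 pc3: +8 =178
r43=101011 pc4: +16 =194
r44=101100 pc3: +8 =202
r45=101101 pc4: +16 =218
r46=101110 pc4: +16 =234
r47=101111 pc5: +32 =266
r48=110000 pc2: +4 =270
r49=110001 pc3: +8 =278
r50=110010 pc3: +8 =286
r51=110011 pc4: +16 =302
r52=110100 pc3: +8 =310
r53=110101 pc4: +16 =326
r54=110110 pc4: +16 =342
r55=110111 pc5: +32 =374
r56=111000 pc3: +8 =382
r57=111001 pc4: +16 =398
r58=111010 pc4: +16 =414
r59=111011 pc5: +32 =446
r60=111100 pc4: +16 =462
r61=111101 pc5: +32 =494
r62=111110 pc5: +32 =526
r63=111111 pc6: +64 =590
r64=1000000 pc1: +2 =592
r65=1000001 pc2: +4 =596
r66=1000010 pc2: +4 =600
r67=1000011 pc3: +8 =608
r68=1000100 pc2: +4 =612
r69=1000101 pc3: +8 =620
r70=1000110 pc3: +8 =628
r71=1000111 pc4: +16 =644
r72=1001000 pc2: +4 =648
r73=1001001 pc3: +8 =656
r74=1001010 pc3: +8 =664
r75=1001011 pc4: +16 =680
r76=1001100 pc3: +8 =688
r77=1001101 pc4: +16 =704
r78=1001110 pc4: +16 =720
r79=1001111 pc5: +32 =752
r80=1010000 pc2: +4 =756
r81=1010001 pc3: +8 =764
r82=1010010 pc3: +8 =772
r83=1010011 pc4: +16 =788
r84=1010100 pc3: +8 =796
r85=1010101 pc4: +16 =812
r86=1010110 pc4: +16 =828
r87=1010111 pc5: +32 =860
r88=1011000 pc3: +8 =868
r89=1011001 pc4: +16 =884
r90=1011010 pc4: +16 =900
r91=1011011 pc5: +32 =932
r92=1011100 pc4: +16 =948
r93=1011101 pc5: +32 =980
r94=1011110 pc5: +32 =1012
r95=1011111 pc6: +64 =1076
r96=1100000 pc2: +4 =1080
r97=1100001 pc3: +8 =1088
r98=1100010 pc3: +8 =1096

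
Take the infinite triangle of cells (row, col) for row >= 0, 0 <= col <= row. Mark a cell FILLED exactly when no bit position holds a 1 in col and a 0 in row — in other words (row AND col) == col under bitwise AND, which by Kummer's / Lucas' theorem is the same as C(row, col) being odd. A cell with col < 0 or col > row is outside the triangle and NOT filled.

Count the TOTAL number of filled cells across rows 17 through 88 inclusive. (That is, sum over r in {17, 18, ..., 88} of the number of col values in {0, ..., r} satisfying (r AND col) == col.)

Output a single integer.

Answer: 924

Derivation:
r17=10001 pc2: +4 =4
r18=10010 pc2: +4 =8
r19=10011 pc3: +8 =16
r20=10100 pc2: +4 =20
r21=10101 pc3: +8 =28
r22=10110 pc3: +8 =36
r23=10111 pc4: +16 =52
r24=11000 pc2: +4 =56
r25=11001 pc3: +8 =64
r26=11010 pc3: +8 =72
r27=11011 pc4: +16 =88
r28=11100 pc3: +8 =96
r29=11101 pc4: +16 =112
r30=11110 pc4: +16 =128
r31=11111 pc5: +32 =160
r32=100000 pc1: +2 =162
r33=100001 pc2: +4 =166
r34=100010 pc2: +4 =170
r35=100011 pc3: +8 =178
r36=100100 pc2: +4 =182
r37=100101 pc3: +8 =190
r38=100110 pc3: +8 =198
r39=100111 pc4: +16 =214
r40=101000 pc2: +4 =218
r41=101001 pc3: +8 =226
r42=101010 pc3: +8 =234
r43=101011 pc4: +16 =250
r44=101100 pc3: +8 =258
r45=101101 pc4: +16 =274
r46=101110 pc4: +16 =290
r47=101111 pc5: +32 =322
r48=110000 pc2: +4 =326
r49=110001 pc3: +8 =334
r50=110010 pc3: +8 =342
r51=110011 pc4: +16 =358
r52=110100 pc3: +8 =366
r53=110101 pc4: +16 =382
r54=110110 pc4: +16 =398
r55=110111 pc5: +32 =430
r56=111000 pc3: +8 =438
r57=111001 pc4: +16 =454
r58=111010 pc4: +16 =470
r59=111011 pc5: +32 =502
r60=111100 pc4: +16 =518
r61=111101 pc5: +32 =550
r62=111110 pc5: +32 =582
r63=111111 pc6: +64 =646
r64=1000000 pc1: +2 =648
r65=1000001 pc2: +4 =652
r66=1000010 pc2: +4 =656
r67=1000011 pc3: +8 =664
r68=1000100 pc2: +4 =668
r69=1000101 pc3: +8 =676
r70=1000110 pc3: +8 =684
r71=1000111 pc4: +16 =700
r72=1001000 pc2: +4 =704
r73=1001001 pc3: +8 =712
r74=1001010 pc3: +8 =720
r75=1001011 pc4: +16 =736
r76=1001100 pc3: +8 =744
r77=1001101 pc4: +16 =760
r78=1001110 pc4: +16 =776
r79=1001111 pc5: +32 =808
r80=1010000 pc2: +4 =812
r81=1010001 pc3: +8 =820
r82=1010010 pc3: +8 =828
r83=1010011 pc4: +16 =844
r84=1010100 pc3: +8 =852
r85=1010101 pc4: +16 =868
r86=1010110 pc4: +16 =884
r87=1010111 pc5: +32 =916
r88=1011000 pc3: +8 =924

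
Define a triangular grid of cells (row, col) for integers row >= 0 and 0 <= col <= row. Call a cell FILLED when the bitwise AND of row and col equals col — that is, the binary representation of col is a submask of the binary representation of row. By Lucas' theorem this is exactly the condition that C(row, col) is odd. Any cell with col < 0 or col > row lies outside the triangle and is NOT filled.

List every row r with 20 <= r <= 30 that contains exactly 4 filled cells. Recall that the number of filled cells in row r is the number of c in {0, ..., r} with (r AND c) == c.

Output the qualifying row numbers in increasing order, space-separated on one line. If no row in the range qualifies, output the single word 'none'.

Row r has 2^popcount(r) filled cells, so we need popcount(r) = log2(4) = 2.
Scan r = 20..30 and keep those with exactly 2 one-bits:
r=20=10100 popcount=2 -> KEEP
r=21=10101 popcount=3 -> skip
r=22=10110 popcount=3 -> skip
r=23=10111 popcount=4 -> skip
r=24=11000 popcount=2 -> KEEP
r=25=11001 popcount=3 -> skip
r=26=11010 popcount=3 -> skip
r=27=11011 popcount=4 -> skip
r=28=11100 popcount=3 -> skip
r=29=11101 popcount=4 -> skip
r=30=11110 popcount=4 -> skip
Kept rows: 20 24

Answer: 20 24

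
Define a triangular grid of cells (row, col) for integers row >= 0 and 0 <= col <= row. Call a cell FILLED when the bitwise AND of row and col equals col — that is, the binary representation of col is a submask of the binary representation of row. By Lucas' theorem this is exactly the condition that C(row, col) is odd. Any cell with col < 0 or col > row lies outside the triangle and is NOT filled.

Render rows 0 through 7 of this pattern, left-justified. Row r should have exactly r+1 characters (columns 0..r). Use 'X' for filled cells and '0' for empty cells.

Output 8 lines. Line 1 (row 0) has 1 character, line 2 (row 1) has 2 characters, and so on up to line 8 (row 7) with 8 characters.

r0=0: X
r1=1: XX
r2=10: X0X
r3=11: XXXX
r4=100: X000X
r5=101: XX00XX
r6=110: X0X0X0X
r7=111: XXXXXXXX

Answer: X
XX
X0X
XXXX
X000X
XX00XX
X0X0X0X
XXXXXXXX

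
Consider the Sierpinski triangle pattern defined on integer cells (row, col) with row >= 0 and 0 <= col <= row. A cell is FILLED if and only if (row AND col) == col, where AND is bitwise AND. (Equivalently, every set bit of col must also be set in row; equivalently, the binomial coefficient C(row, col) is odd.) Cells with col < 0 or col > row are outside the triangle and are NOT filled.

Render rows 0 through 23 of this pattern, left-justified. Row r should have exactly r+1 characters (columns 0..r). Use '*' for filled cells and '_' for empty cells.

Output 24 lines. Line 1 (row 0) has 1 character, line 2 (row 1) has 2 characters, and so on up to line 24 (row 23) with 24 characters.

r0=0: *
r1=1: **
r2=10: *_*
r3=11: ****
r4=100: *___*
r5=101: **__**
r6=110: *_*_*_*
r7=111: ********
r8=1000: *_______*
r9=1001: **______**
r10=1010: *_*_____*_*
r11=1011: ****____****
r12=1100: *___*___*___*
r13=1101: **__**__**__**
r14=1110: *_*_*_*_*_*_*_*
r15=1111: ****************
r16=10000: *_______________*
r17=10001: **______________**
r18=10010: *_*_____________*_*
r19=10011: ****____________****
r20=10100: *___*___________*___*
r21=10101: **__**__________**__**
r22=10110: *_*_*_*_________*_*_*_*
r23=10111: ********________********

Answer: *
**
*_*
****
*___*
**__**
*_*_*_*
********
*_______*
**______**
*_*_____*_*
****____****
*___*___*___*
**__**__**__**
*_*_*_*_*_*_*_*
****************
*_______________*
**______________**
*_*_____________*_*
****____________****
*___*___________*___*
**__**__________**__**
*_*_*_*_________*_*_*_*
********________********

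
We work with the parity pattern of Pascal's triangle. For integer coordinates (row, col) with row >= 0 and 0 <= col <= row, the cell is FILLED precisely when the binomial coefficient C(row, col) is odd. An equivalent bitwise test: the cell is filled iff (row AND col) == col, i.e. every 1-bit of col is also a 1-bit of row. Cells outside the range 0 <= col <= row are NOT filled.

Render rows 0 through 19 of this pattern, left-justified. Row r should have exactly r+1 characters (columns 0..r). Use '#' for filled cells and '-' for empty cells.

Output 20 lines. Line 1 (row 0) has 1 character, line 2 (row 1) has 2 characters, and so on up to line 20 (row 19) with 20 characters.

r0=0: #
r1=1: ##
r2=10: #-#
r3=11: ####
r4=100: #---#
r5=101: ##--##
r6=110: #-#-#-#
r7=111: ########
r8=1000: #-------#
r9=1001: ##------##
r10=1010: #-#-----#-#
r11=1011: ####----####
r12=1100: #---#---#---#
r13=1101: ##--##--##--##
r14=1110: #-#-#-#-#-#-#-#
r15=1111: ################
r16=10000: #---------------#
r17=10001: ##--------------##
r18=10010: #-#-------------#-#
r19=10011: ####------------####

Answer: #
##
#-#
####
#---#
##--##
#-#-#-#
########
#-------#
##------##
#-#-----#-#
####----####
#---#---#---#
##--##--##--##
#-#-#-#-#-#-#-#
################
#---------------#
##--------------##
#-#-------------#-#
####------------####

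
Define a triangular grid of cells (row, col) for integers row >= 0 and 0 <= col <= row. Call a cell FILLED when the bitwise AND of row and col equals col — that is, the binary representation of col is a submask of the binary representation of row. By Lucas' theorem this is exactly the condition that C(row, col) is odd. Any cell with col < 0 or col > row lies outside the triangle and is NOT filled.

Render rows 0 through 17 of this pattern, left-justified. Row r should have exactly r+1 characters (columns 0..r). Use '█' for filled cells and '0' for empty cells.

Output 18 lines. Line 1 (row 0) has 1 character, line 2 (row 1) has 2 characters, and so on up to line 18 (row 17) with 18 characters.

Answer: █
██
█0█
████
█000█
██00██
█0█0█0█
████████
█0000000█
██000000██
█0█00000█0█
████0000████
█000█000█000█
██00██00██00██
█0█0█0█0█0█0█0█
████████████████
█000000000000000█
██00000000000000██

Derivation:
r0=0: █
r1=1: ██
r2=10: █0█
r3=11: ████
r4=100: █000█
r5=101: ██00██
r6=110: █0█0█0█
r7=111: ████████
r8=1000: █0000000█
r9=1001: ██000000██
r10=1010: █0█00000█0█
r11=1011: ████0000████
r12=1100: █000█000█000█
r13=1101: ██00██00██00██
r14=1110: █0█0█0█0█0█0█0█
r15=1111: ████████████████
r16=10000: █000000000000000█
r17=10001: ██00000000000000██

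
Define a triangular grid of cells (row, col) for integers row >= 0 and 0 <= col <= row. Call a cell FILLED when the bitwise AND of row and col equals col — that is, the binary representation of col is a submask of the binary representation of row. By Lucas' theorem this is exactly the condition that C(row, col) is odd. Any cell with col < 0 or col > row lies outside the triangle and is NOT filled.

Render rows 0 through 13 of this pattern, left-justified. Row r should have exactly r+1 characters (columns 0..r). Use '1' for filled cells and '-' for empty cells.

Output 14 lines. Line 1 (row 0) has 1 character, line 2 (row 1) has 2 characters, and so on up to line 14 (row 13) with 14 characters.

r0=0: 1
r1=1: 11
r2=10: 1-1
r3=11: 1111
r4=100: 1---1
r5=101: 11--11
r6=110: 1-1-1-1
r7=111: 11111111
r8=1000: 1-------1
r9=1001: 11------11
r10=1010: 1-1-----1-1
r11=1011: 1111----1111
r12=1100: 1---1---1---1
r13=1101: 11--11--11--11

Answer: 1
11
1-1
1111
1---1
11--11
1-1-1-1
11111111
1-------1
11------11
1-1-----1-1
1111----1111
1---1---1---1
11--11--11--11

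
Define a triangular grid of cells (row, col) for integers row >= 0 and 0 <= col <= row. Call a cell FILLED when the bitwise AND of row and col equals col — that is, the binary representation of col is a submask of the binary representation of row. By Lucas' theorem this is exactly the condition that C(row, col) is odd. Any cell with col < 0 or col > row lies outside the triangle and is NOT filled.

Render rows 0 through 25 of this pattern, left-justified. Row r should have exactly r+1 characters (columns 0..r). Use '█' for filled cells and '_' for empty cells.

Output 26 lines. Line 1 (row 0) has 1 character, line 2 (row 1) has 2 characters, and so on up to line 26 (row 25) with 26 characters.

Answer: █
██
█_█
████
█___█
██__██
█_█_█_█
████████
█_______█
██______██
█_█_____█_█
████____████
█___█___█___█
██__██__██__██
█_█_█_█_█_█_█_█
████████████████
█_______________█
██______________██
█_█_____________█_█
████____________████
█___█___________█___█
██__██__________██__██
█_█_█_█_________█_█_█_█
████████________████████
█_______█_______█_______█
██______██______██______██

Derivation:
r0=0: █
r1=1: ██
r2=10: █_█
r3=11: ████
r4=100: █___█
r5=101: ██__██
r6=110: █_█_█_█
r7=111: ████████
r8=1000: █_______█
r9=1001: ██______██
r10=1010: █_█_____█_█
r11=1011: ████____████
r12=1100: █___█___█___█
r13=1101: ██__██__██__██
r14=1110: █_█_█_█_█_█_█_█
r15=1111: ████████████████
r16=10000: █_______________█
r17=10001: ██______________██
r18=10010: █_█_____________█_█
r19=10011: ████____________████
r20=10100: █___█___________█___█
r21=10101: ██__██__________██__██
r22=10110: █_█_█_█_________█_█_█_█
r23=10111: ████████________████████
r24=11000: █_______█_______█_______█
r25=11001: ██______██______██______██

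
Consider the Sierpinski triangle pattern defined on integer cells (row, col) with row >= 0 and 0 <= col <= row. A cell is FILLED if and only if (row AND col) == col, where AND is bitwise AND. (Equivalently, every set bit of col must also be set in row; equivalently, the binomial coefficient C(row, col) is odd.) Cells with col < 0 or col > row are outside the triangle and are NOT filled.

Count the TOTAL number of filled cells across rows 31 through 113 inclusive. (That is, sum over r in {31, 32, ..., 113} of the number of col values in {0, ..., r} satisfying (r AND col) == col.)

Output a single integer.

r31=11111 pc5: +32 =32
r32=100000 pc1: +2 =34
r33=100001 pc2: +4 =38
r34=100010 pc2: +4 =42
r35=100011 pc3: +8 =50
r36=100100 pc2: +4 =54
r37=100101 pc3: +8 =62
r38=100110 pc3: +8 =70
r39=100111 pc4: +16 =86
r40=101000 pc2: +4 =90
r41=101001 pc3: +8 =98
r42=101010 pc3: +8 =106
r43=101011 pc4: +16 =122
r44=101100 pc3: +8 =130
r45=101101 pc4: +16 =146
r46=101110 pc4: +16 =162
r47=101111 pc5: +32 =194
r48=110000 pc2: +4 =198
r49=110001 pc3: +8 =206
r50=110010 pc3: +8 =214
r51=110011 pc4: +16 =230
r52=110100 pc3: +8 =238
r53=110101 pc4: +16 =254
r54=110110 pc4: +16 =270
r55=110111 pc5: +32 =302
r56=111000 pc3: +8 =310
r57=111001 pc4: +16 =326
r58=111010 pc4: +16 =342
r59=111011 pc5: +32 =374
r60=111100 pc4: +16 =390
r61=111101 pc5: +32 =422
r62=111110 pc5: +32 =454
r63=111111 pc6: +64 =518
r64=1000000 pc1: +2 =520
r65=1000001 pc2: +4 =524
r66=1000010 pc2: +4 =528
r67=1000011 pc3: +8 =536
r68=1000100 pc2: +4 =540
r69=1000101 pc3: +8 =548
r70=1000110 pc3: +8 =556
r71=1000111 pc4: +16 =572
r72=1001000 pc2: +4 =576
r73=1001001 pc3: +8 =584
r74=1001010 pc3: +8 =592
r75=1001011 pc4: +16 =608
r76=1001100 pc3: +8 =616
r77=1001101 pc4: +16 =632
r78=1001110 pc4: +16 =648
r79=1001111 pc5: +32 =680
r80=1010000 pc2: +4 =684
r81=1010001 pc3: +8 =692
r82=1010010 pc3: +8 =700
r83=1010011 pc4: +16 =716
r84=1010100 pc3: +8 =724
r85=1010101 pc4: +16 =740
r86=1010110 pc4: +16 =756
r87=1010111 pc5: +32 =788
r88=1011000 pc3: +8 =796
r89=1011001 pc4: +16 =812
r90=1011010 pc4: +16 =828
r91=1011011 pc5: +32 =860
r92=1011100 pc4: +16 =876
r93=1011101 pc5: +32 =908
r94=1011110 pc5: +32 =940
r95=1011111 pc6: +64 =1004
r96=1100000 pc2: +4 =1008
r97=1100001 pc3: +8 =1016
r98=1100010 pc3: +8 =1024
r99=1100011 pc4: +16 =1040
r100=1100100 pc3: +8 =1048
r101=1100101 pc4: +16 =1064
r102=1100110 pc4: +16 =1080
r103=1100111 pc5: +32 =1112
r104=1101000 pc3: +8 =1120
r105=1101001 pc4: +16 =1136
r106=1101010 pc4: +16 =1152
r107=1101011 pc5: +32 =1184
r108=1101100 pc4: +16 =1200
r109=1101101 pc5: +32 =1232
r110=1101110 pc5: +32 =1264
r111=1101111 pc6: +64 =1328
r112=1110000 pc3: +8 =1336
r113=1110001 pc4: +16 =1352

Answer: 1352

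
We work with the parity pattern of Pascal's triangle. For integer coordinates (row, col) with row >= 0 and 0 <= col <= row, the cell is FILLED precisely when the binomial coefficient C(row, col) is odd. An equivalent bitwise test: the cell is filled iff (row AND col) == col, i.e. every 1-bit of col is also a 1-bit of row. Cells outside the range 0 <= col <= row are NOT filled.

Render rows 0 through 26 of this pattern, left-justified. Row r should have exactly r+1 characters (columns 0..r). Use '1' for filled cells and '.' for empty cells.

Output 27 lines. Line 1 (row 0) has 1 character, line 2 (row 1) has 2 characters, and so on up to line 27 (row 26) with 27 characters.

r0=0: 1
r1=1: 11
r2=10: 1.1
r3=11: 1111
r4=100: 1...1
r5=101: 11..11
r6=110: 1.1.1.1
r7=111: 11111111
r8=1000: 1.......1
r9=1001: 11......11
r10=1010: 1.1.....1.1
r11=1011: 1111....1111
r12=1100: 1...1...1...1
r13=1101: 11..11..11..11
r14=1110: 1.1.1.1.1.1.1.1
r15=1111: 1111111111111111
r16=10000: 1...............1
r17=10001: 11..............11
r18=10010: 1.1.............1.1
r19=10011: 1111............1111
r20=10100: 1...1...........1...1
r21=10101: 11..11..........11..11
r22=10110: 1.1.1.1.........1.1.1.1
r23=10111: 11111111........11111111
r24=11000: 1.......1.......1.......1
r25=11001: 11......11......11......11
r26=11010: 1.1.....1.1.....1.1.....1.1

Answer: 1
11
1.1
1111
1...1
11..11
1.1.1.1
11111111
1.......1
11......11
1.1.....1.1
1111....1111
1...1...1...1
11..11..11..11
1.1.1.1.1.1.1.1
1111111111111111
1...............1
11..............11
1.1.............1.1
1111............1111
1...1...........1...1
11..11..........11..11
1.1.1.1.........1.1.1.1
11111111........11111111
1.......1.......1.......1
11......11......11......11
1.1.....1.1.....1.1.....1.1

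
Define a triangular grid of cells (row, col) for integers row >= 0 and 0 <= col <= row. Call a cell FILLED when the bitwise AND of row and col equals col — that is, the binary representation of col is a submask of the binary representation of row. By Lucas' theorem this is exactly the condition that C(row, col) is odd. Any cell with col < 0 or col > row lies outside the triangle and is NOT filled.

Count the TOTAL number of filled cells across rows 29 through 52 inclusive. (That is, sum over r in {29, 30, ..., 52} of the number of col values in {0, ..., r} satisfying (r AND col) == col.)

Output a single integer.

Answer: 270

Derivation:
r29=11101 pc4: +16 =16
r30=11110 pc4: +16 =32
r31=11111 pc5: +32 =64
r32=100000 pc1: +2 =66
r33=100001 pc2: +4 =70
r34=100010 pc2: +4 =74
r35=100011 pc3: +8 =82
r36=100100 pc2: +4 =86
r37=100101 pc3: +8 =94
r38=100110 pc3: +8 =102
r39=100111 pc4: +16 =118
r40=101000 pc2: +4 =122
r41=101001 pc3: +8 =130
r42=101010 pc3: +8 =138
r43=101011 pc4: +16 =154
r44=101100 pc3: +8 =162
r45=101101 pc4: +16 =178
r46=101110 pc4: +16 =194
r47=101111 pc5: +32 =226
r48=110000 pc2: +4 =230
r49=110001 pc3: +8 =238
r50=110010 pc3: +8 =246
r51=110011 pc4: +16 =262
r52=110100 pc3: +8 =270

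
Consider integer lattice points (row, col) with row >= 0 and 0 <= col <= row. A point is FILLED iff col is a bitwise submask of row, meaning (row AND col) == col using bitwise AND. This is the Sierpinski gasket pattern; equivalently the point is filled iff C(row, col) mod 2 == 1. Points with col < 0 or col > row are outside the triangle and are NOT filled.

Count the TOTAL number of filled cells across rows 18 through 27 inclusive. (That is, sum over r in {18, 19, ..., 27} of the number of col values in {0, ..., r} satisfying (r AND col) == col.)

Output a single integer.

Answer: 84

Derivation:
r18=10010 pc2: +4 =4
r19=10011 pc3: +8 =12
r20=10100 pc2: +4 =16
r21=10101 pc3: +8 =24
r22=10110 pc3: +8 =32
r23=10111 pc4: +16 =48
r24=11000 pc2: +4 =52
r25=11001 pc3: +8 =60
r26=11010 pc3: +8 =68
r27=11011 pc4: +16 =84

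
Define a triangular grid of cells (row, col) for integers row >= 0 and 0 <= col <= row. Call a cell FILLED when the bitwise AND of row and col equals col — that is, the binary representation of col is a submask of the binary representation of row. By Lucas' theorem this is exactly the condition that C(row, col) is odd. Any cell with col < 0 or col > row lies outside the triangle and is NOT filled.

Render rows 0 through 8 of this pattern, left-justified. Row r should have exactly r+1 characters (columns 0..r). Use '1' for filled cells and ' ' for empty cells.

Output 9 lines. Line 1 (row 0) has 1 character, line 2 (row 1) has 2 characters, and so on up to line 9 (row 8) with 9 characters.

r0=0: 1
r1=1: 11
r2=10: 1 1
r3=11: 1111
r4=100: 1   1
r5=101: 11  11
r6=110: 1 1 1 1
r7=111: 11111111
r8=1000: 1       1

Answer: 1
11
1 1
1111
1   1
11  11
1 1 1 1
11111111
1       1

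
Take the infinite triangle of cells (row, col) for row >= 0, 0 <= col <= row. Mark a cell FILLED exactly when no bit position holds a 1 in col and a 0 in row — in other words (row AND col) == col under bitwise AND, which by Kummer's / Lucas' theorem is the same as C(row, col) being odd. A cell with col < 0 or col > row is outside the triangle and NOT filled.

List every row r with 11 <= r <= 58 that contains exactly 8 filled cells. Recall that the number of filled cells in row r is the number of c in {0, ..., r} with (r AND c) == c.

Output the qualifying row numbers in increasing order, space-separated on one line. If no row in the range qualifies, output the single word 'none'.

Answer: 11 13 14 19 21 22 25 26 28 35 37 38 41 42 44 49 50 52 56

Derivation:
Row r has 2^popcount(r) filled cells, so we need popcount(r) = log2(8) = 3.
Scan r = 11..58 and keep those with exactly 3 one-bits:
r=11=1011 popcount=3 -> KEEP
r=12=1100 popcount=2 -> skip
r=13=1101 popcount=3 -> KEEP
r=14=1110 popcount=3 -> KEEP
r=15=1111 popcount=4 -> skip
r=16=10000 popcount=1 -> skip
r=17=10001 popcount=2 -> skip
r=18=10010 popcount=2 -> skip
r=19=10011 popcount=3 -> KEEP
r=20=10100 popcount=2 -> skip
r=21=10101 popcount=3 -> KEEP
r=22=10110 popcount=3 -> KEEP
r=23=10111 popcount=4 -> skip
r=24=11000 popcount=2 -> skip
r=25=11001 popcount=3 -> KEEP
r=26=11010 popcount=3 -> KEEP
r=27=11011 popcount=4 -> skip
r=28=11100 popcount=3 -> KEEP
r=29=11101 popcount=4 -> skip
r=30=11110 popcount=4 -> skip
r=31=11111 popcount=5 -> skip
r=32=100000 popcount=1 -> skip
r=33=100001 popcount=2 -> skip
r=34=100010 popcount=2 -> skip
r=35=100011 popcount=3 -> KEEP
r=36=100100 popcount=2 -> skip
r=37=100101 popcount=3 -> KEEP
r=38=100110 popcount=3 -> KEEP
r=39=100111 popcount=4 -> skip
r=40=101000 popcount=2 -> skip
r=41=101001 popcount=3 -> KEEP
r=42=101010 popcount=3 -> KEEP
r=43=101011 popcount=4 -> skip
r=44=101100 popcount=3 -> KEEP
r=45=101101 popcount=4 -> skip
r=46=101110 popcount=4 -> skip
r=47=101111 popcount=5 -> skip
r=48=110000 popcount=2 -> skip
r=49=110001 popcount=3 -> KEEP
r=50=110010 popcount=3 -> KEEP
r=51=110011 popcount=4 -> skip
r=52=110100 popcount=3 -> KEEP
r=53=110101 popcount=4 -> skip
r=54=110110 popcount=4 -> skip
r=55=110111 popcount=5 -> skip
r=56=111000 popcount=3 -> KEEP
r=57=111001 popcount=4 -> skip
r=58=111010 popcount=4 -> skip
Kept rows: 11 13 14 19 21 22 25 26 28 35 37 38 41 42 44 49 50 52 56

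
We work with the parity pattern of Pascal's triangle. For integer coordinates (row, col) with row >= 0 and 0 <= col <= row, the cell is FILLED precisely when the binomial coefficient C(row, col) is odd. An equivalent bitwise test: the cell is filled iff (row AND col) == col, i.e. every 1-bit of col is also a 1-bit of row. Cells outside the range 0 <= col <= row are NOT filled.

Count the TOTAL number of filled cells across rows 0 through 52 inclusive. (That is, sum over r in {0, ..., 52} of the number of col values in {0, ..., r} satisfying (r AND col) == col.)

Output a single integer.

Answer: 449

Derivation:
r0=0 pc0: +1 =1
r1=1 pc1: +2 =3
r2=10 pc1: +2 =5
r3=11 pc2: +4 =9
r4=100 pc1: +2 =11
r5=101 pc2: +4 =15
r6=110 pc2: +4 =19
r7=111 pc3: +8 =27
r8=1000 pc1: +2 =29
r9=1001 pc2: +4 =33
r10=1010 pc2: +4 =37
r11=1011 pc3: +8 =45
r12=1100 pc2: +4 =49
r13=1101 pc3: +8 =57
r14=1110 pc3: +8 =65
r15=1111 pc4: +16 =81
r16=10000 pc1: +2 =83
r17=10001 pc2: +4 =87
r18=10010 pc2: +4 =91
r19=10011 pc3: +8 =99
r20=10100 pc2: +4 =103
r21=10101 pc3: +8 =111
r22=10110 pc3: +8 =119
r23=10111 pc4: +16 =135
r24=11000 pc2: +4 =139
r25=11001 pc3: +8 =147
r26=11010 pc3: +8 =155
r27=11011 pc4: +16 =171
r28=11100 pc3: +8 =179
r29=11101 pc4: +16 =195
r30=11110 pc4: +16 =211
r31=11111 pc5: +32 =243
r32=100000 pc1: +2 =245
r33=100001 pc2: +4 =249
r34=100010 pc2: +4 =253
r35=100011 pc3: +8 =261
r36=100100 pc2: +4 =265
r37=100101 pc3: +8 =273
r38=100110 pc3: +8 =281
r39=100111 pc4: +16 =297
r40=101000 pc2: +4 =301
r41=101001 pc3: +8 =309
r42=101010 pc3: +8 =317
r43=101011 pc4: +16 =333
r44=101100 pc3: +8 =341
r45=101101 pc4: +16 =357
r46=101110 pc4: +16 =373
r47=101111 pc5: +32 =405
r48=110000 pc2: +4 =409
r49=110001 pc3: +8 =417
r50=110010 pc3: +8 =425
r51=110011 pc4: +16 =441
r52=110100 pc3: +8 =449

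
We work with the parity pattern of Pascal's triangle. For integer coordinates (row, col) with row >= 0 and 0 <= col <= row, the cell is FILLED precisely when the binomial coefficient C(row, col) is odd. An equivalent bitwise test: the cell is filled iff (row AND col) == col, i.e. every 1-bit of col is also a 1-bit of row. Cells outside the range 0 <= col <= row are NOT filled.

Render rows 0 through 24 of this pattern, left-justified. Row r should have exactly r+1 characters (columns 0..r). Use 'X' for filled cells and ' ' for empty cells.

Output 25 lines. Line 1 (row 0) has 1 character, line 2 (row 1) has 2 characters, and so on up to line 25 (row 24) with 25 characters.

r0=0: X
r1=1: XX
r2=10: X X
r3=11: XXXX
r4=100: X   X
r5=101: XX  XX
r6=110: X X X X
r7=111: XXXXXXXX
r8=1000: X       X
r9=1001: XX      XX
r10=1010: X X     X X
r11=1011: XXXX    XXXX
r12=1100: X   X   X   X
r13=1101: XX  XX  XX  XX
r14=1110: X X X X X X X X
r15=1111: XXXXXXXXXXXXXXXX
r16=10000: X               X
r17=10001: XX              XX
r18=10010: X X             X X
r19=10011: XXXX            XXXX
r20=10100: X   X           X   X
r21=10101: XX  XX          XX  XX
r22=10110: X X X X         X X X X
r23=10111: XXXXXXXX        XXXXXXXX
r24=11000: X       X       X       X

Answer: X
XX
X X
XXXX
X   X
XX  XX
X X X X
XXXXXXXX
X       X
XX      XX
X X     X X
XXXX    XXXX
X   X   X   X
XX  XX  XX  XX
X X X X X X X X
XXXXXXXXXXXXXXXX
X               X
XX              XX
X X             X X
XXXX            XXXX
X   X           X   X
XX  XX          XX  XX
X X X X         X X X X
XXXXXXXX        XXXXXXXX
X       X       X       X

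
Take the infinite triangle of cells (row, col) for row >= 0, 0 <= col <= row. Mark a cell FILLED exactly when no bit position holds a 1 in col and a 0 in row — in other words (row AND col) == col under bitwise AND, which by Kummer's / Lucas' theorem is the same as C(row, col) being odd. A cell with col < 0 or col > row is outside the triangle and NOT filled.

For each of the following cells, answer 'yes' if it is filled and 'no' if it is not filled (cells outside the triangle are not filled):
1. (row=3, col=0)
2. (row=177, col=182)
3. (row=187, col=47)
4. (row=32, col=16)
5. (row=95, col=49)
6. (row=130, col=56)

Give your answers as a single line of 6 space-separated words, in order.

Answer: yes no no no no no

Derivation:
(3,0): row=0b11, col=0b0, row AND col = 0b0 = 0; 0 == 0 -> filled
(177,182): col outside [0, 177] -> not filled
(187,47): row=0b10111011, col=0b101111, row AND col = 0b101011 = 43; 43 != 47 -> empty
(32,16): row=0b100000, col=0b10000, row AND col = 0b0 = 0; 0 != 16 -> empty
(95,49): row=0b1011111, col=0b110001, row AND col = 0b10001 = 17; 17 != 49 -> empty
(130,56): row=0b10000010, col=0b111000, row AND col = 0b0 = 0; 0 != 56 -> empty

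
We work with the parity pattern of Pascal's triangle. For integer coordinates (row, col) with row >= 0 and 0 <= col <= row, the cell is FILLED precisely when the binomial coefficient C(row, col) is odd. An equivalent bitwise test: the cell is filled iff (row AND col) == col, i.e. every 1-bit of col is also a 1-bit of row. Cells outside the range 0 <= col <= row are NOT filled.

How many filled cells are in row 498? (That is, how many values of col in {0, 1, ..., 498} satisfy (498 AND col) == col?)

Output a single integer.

498 in binary = 111110010
popcount(498) = number of 1-bits in 111110010 = 6
A col c satisfies (498 AND c) == c iff every set bit of c is also set in 498; each of the 6 set bits of 498 can independently be on or off in c.
count = 2^6 = 64

Answer: 64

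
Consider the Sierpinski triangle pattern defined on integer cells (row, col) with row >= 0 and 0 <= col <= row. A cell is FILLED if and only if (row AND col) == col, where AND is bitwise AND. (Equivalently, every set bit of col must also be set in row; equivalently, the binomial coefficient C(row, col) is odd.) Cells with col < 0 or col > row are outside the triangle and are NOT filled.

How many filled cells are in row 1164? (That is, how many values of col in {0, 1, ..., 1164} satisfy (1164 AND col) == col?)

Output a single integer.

Answer: 16

Derivation:
1164 in binary = 10010001100
popcount(1164) = number of 1-bits in 10010001100 = 4
A col c satisfies (1164 AND c) == c iff every set bit of c is also set in 1164; each of the 4 set bits of 1164 can independently be on or off in c.
count = 2^4 = 16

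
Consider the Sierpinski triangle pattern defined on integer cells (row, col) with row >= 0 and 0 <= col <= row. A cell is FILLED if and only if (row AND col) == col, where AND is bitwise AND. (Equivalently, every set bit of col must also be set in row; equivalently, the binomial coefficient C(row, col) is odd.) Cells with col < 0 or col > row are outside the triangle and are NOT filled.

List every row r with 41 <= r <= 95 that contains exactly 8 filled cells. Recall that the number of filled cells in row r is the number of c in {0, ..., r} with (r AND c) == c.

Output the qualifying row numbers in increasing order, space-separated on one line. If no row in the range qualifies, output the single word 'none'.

Row r has 2^popcount(r) filled cells, so we need popcount(r) = log2(8) = 3.
Scan r = 41..95 and keep those with exactly 3 one-bits:
r=41=101001 popcount=3 -> KEEP
r=42=101010 popcount=3 -> KEEP
r=43=101011 popcount=4 -> skip
r=44=101100 popcount=3 -> KEEP
r=45=101101 popcount=4 -> skip
r=46=101110 popcount=4 -> skip
r=47=101111 popcount=5 -> skip
r=48=110000 popcount=2 -> skip
r=49=110001 popcount=3 -> KEEP
r=50=110010 popcount=3 -> KEEP
r=51=110011 popcount=4 -> skip
r=52=110100 popcount=3 -> KEEP
r=53=110101 popcount=4 -> skip
r=54=110110 popcount=4 -> skip
r=55=110111 popcount=5 -> skip
r=56=111000 popcount=3 -> KEEP
r=57=111001 popcount=4 -> skip
r=58=111010 popcount=4 -> skip
r=59=111011 popcount=5 -> skip
r=60=111100 popcount=4 -> skip
r=61=111101 popcount=5 -> skip
r=62=111110 popcount=5 -> skip
r=63=111111 popcount=6 -> skip
r=64=1000000 popcount=1 -> skip
r=65=1000001 popcount=2 -> skip
r=66=1000010 popcount=2 -> skip
r=67=1000011 popcount=3 -> KEEP
r=68=1000100 popcount=2 -> skip
r=69=1000101 popcount=3 -> KEEP
r=70=1000110 popcount=3 -> KEEP
r=71=1000111 popcount=4 -> skip
r=72=1001000 popcount=2 -> skip
r=73=1001001 popcount=3 -> KEEP
r=74=1001010 popcount=3 -> KEEP
r=75=1001011 popcount=4 -> skip
r=76=1001100 popcount=3 -> KEEP
r=77=1001101 popcount=4 -> skip
r=78=1001110 popcount=4 -> skip
r=79=1001111 popcount=5 -> skip
r=80=1010000 popcount=2 -> skip
r=81=1010001 popcount=3 -> KEEP
r=82=1010010 popcount=3 -> KEEP
r=83=1010011 popcount=4 -> skip
r=84=1010100 popcount=3 -> KEEP
r=85=1010101 popcount=4 -> skip
r=86=1010110 popcount=4 -> skip
r=87=1010111 popcount=5 -> skip
r=88=1011000 popcount=3 -> KEEP
r=89=1011001 popcount=4 -> skip
r=90=1011010 popcount=4 -> skip
r=91=1011011 popcount=5 -> skip
r=92=1011100 popcount=4 -> skip
r=93=1011101 popcount=5 -> skip
r=94=1011110 popcount=5 -> skip
r=95=1011111 popcount=6 -> skip
Kept rows: 41 42 44 49 50 52 56 67 69 70 73 74 76 81 82 84 88

Answer: 41 42 44 49 50 52 56 67 69 70 73 74 76 81 82 84 88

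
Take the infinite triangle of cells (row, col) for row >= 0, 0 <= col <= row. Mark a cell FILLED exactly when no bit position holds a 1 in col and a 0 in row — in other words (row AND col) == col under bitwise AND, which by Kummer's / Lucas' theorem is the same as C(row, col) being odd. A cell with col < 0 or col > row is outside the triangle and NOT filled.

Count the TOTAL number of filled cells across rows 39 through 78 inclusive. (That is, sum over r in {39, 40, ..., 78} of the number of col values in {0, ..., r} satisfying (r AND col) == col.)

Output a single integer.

r39=100111 pc4: +16 =16
r40=101000 pc2: +4 =20
r41=101001 pc3: +8 =28
r42=101010 pc3: +8 =36
r43=101011 pc4: +16 =52
r44=101100 pc3: +8 =60
r45=101101 pc4: +16 =76
r46=101110 pc4: +16 =92
r47=101111 pc5: +32 =124
r48=110000 pc2: +4 =128
r49=110001 pc3: +8 =136
r50=110010 pc3: +8 =144
r51=110011 pc4: +16 =160
r52=110100 pc3: +8 =168
r53=110101 pc4: +16 =184
r54=110110 pc4: +16 =200
r55=110111 pc5: +32 =232
r56=111000 pc3: +8 =240
r57=111001 pc4: +16 =256
r58=111010 pc4: +16 =272
r59=111011 pc5: +32 =304
r60=111100 pc4: +16 =320
r61=111101 pc5: +32 =352
r62=111110 pc5: +32 =384
r63=111111 pc6: +64 =448
r64=1000000 pc1: +2 =450
r65=1000001 pc2: +4 =454
r66=1000010 pc2: +4 =458
r67=1000011 pc3: +8 =466
r68=1000100 pc2: +4 =470
r69=1000101 pc3: +8 =478
r70=1000110 pc3: +8 =486
r71=1000111 pc4: +16 =502
r72=1001000 pc2: +4 =506
r73=1001001 pc3: +8 =514
r74=1001010 pc3: +8 =522
r75=1001011 pc4: +16 =538
r76=1001100 pc3: +8 =546
r77=1001101 pc4: +16 =562
r78=1001110 pc4: +16 =578

Answer: 578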